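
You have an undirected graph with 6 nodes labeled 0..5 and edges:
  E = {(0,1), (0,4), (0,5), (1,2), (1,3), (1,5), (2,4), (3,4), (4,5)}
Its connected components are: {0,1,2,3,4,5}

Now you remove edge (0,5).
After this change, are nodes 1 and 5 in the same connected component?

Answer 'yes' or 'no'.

Answer: yes

Derivation:
Initial components: {0,1,2,3,4,5}
Removing edge (0,5): not a bridge — component count unchanged at 1.
New components: {0,1,2,3,4,5}
Are 1 and 5 in the same component? yes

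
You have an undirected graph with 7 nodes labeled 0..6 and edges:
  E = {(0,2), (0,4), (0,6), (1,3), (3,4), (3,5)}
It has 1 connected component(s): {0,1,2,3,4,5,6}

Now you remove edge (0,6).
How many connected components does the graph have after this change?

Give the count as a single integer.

Answer: 2

Derivation:
Initial component count: 1
Remove (0,6): it was a bridge. Count increases: 1 -> 2.
  After removal, components: {0,1,2,3,4,5} {6}
New component count: 2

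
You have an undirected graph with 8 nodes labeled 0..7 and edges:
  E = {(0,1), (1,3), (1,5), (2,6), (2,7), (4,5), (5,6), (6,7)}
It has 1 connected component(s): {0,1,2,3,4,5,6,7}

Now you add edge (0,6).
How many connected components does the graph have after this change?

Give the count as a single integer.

Answer: 1

Derivation:
Initial component count: 1
Add (0,6): endpoints already in same component. Count unchanged: 1.
New component count: 1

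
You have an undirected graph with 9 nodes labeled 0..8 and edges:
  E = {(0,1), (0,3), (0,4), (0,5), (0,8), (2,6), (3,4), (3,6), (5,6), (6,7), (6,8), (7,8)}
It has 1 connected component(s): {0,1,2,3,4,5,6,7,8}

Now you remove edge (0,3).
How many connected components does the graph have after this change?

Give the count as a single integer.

Initial component count: 1
Remove (0,3): not a bridge. Count unchanged: 1.
  After removal, components: {0,1,2,3,4,5,6,7,8}
New component count: 1

Answer: 1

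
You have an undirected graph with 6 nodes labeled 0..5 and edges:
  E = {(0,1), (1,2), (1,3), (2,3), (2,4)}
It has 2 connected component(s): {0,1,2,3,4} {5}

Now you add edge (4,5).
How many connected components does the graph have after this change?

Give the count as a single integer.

Initial component count: 2
Add (4,5): merges two components. Count decreases: 2 -> 1.
New component count: 1

Answer: 1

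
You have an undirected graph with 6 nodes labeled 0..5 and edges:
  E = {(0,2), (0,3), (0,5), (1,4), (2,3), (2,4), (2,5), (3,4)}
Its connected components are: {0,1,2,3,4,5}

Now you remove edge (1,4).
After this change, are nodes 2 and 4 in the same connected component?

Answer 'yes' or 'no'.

Answer: yes

Derivation:
Initial components: {0,1,2,3,4,5}
Removing edge (1,4): it was a bridge — component count 1 -> 2.
New components: {0,2,3,4,5} {1}
Are 2 and 4 in the same component? yes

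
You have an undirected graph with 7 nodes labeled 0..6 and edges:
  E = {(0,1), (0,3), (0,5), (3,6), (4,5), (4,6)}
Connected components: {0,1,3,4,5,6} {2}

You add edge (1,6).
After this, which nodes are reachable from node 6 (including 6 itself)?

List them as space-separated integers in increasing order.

Before: nodes reachable from 6: {0,1,3,4,5,6}
Adding (1,6): both endpoints already in same component. Reachability from 6 unchanged.
After: nodes reachable from 6: {0,1,3,4,5,6}

Answer: 0 1 3 4 5 6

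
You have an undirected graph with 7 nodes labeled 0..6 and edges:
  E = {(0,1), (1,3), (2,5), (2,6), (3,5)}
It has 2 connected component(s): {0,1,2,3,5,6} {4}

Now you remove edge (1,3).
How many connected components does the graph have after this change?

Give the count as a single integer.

Initial component count: 2
Remove (1,3): it was a bridge. Count increases: 2 -> 3.
  After removal, components: {0,1} {2,3,5,6} {4}
New component count: 3

Answer: 3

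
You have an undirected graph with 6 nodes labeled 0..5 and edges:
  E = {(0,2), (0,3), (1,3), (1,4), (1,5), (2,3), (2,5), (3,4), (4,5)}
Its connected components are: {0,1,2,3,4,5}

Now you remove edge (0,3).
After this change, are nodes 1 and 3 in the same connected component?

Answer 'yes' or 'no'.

Answer: yes

Derivation:
Initial components: {0,1,2,3,4,5}
Removing edge (0,3): not a bridge — component count unchanged at 1.
New components: {0,1,2,3,4,5}
Are 1 and 3 in the same component? yes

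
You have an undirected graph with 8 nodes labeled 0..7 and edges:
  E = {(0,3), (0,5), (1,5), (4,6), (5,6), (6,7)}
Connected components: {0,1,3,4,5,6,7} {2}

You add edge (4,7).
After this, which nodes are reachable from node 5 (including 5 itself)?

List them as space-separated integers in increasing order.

Before: nodes reachable from 5: {0,1,3,4,5,6,7}
Adding (4,7): both endpoints already in same component. Reachability from 5 unchanged.
After: nodes reachable from 5: {0,1,3,4,5,6,7}

Answer: 0 1 3 4 5 6 7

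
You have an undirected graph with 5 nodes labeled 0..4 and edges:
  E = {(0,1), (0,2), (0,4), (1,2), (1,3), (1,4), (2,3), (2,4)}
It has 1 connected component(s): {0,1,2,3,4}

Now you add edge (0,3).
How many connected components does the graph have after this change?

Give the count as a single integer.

Answer: 1

Derivation:
Initial component count: 1
Add (0,3): endpoints already in same component. Count unchanged: 1.
New component count: 1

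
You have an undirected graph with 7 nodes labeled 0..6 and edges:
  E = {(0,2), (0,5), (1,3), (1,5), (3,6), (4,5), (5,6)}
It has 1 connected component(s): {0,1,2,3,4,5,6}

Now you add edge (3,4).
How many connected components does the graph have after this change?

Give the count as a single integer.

Answer: 1

Derivation:
Initial component count: 1
Add (3,4): endpoints already in same component. Count unchanged: 1.
New component count: 1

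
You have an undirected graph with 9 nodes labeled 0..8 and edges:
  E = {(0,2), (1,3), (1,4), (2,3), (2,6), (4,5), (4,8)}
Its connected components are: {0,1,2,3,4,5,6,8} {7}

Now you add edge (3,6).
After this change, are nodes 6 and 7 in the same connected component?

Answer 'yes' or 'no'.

Answer: no

Derivation:
Initial components: {0,1,2,3,4,5,6,8} {7}
Adding edge (3,6): both already in same component {0,1,2,3,4,5,6,8}. No change.
New components: {0,1,2,3,4,5,6,8} {7}
Are 6 and 7 in the same component? no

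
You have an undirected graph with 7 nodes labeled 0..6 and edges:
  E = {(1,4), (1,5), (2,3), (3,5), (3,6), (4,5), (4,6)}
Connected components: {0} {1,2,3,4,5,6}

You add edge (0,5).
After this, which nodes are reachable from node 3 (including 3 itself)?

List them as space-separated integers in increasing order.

Before: nodes reachable from 3: {1,2,3,4,5,6}
Adding (0,5): merges 3's component with another. Reachability grows.
After: nodes reachable from 3: {0,1,2,3,4,5,6}

Answer: 0 1 2 3 4 5 6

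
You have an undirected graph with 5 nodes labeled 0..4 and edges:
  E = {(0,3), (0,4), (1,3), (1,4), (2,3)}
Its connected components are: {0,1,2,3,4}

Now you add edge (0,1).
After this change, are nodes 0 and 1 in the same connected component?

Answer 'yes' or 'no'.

Initial components: {0,1,2,3,4}
Adding edge (0,1): both already in same component {0,1,2,3,4}. No change.
New components: {0,1,2,3,4}
Are 0 and 1 in the same component? yes

Answer: yes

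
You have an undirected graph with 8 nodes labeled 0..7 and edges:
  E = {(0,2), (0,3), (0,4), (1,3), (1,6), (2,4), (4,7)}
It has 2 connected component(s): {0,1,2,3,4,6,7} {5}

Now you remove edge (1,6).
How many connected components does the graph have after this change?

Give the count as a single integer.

Initial component count: 2
Remove (1,6): it was a bridge. Count increases: 2 -> 3.
  After removal, components: {0,1,2,3,4,7} {5} {6}
New component count: 3

Answer: 3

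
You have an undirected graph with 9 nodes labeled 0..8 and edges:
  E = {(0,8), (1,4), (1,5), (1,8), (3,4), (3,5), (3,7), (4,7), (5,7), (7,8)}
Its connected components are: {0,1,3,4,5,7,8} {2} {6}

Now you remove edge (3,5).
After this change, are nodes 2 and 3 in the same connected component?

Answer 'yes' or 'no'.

Initial components: {0,1,3,4,5,7,8} {2} {6}
Removing edge (3,5): not a bridge — component count unchanged at 3.
New components: {0,1,3,4,5,7,8} {2} {6}
Are 2 and 3 in the same component? no

Answer: no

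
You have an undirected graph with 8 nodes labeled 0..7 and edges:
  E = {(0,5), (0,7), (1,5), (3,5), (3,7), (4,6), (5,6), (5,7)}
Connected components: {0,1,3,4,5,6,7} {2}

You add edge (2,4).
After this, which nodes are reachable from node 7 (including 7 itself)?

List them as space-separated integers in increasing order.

Answer: 0 1 2 3 4 5 6 7

Derivation:
Before: nodes reachable from 7: {0,1,3,4,5,6,7}
Adding (2,4): merges 7's component with another. Reachability grows.
After: nodes reachable from 7: {0,1,2,3,4,5,6,7}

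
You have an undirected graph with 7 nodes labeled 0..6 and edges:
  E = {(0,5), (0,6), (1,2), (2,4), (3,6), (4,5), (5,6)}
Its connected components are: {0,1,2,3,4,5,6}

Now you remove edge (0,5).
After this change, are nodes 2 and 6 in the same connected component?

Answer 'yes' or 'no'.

Initial components: {0,1,2,3,4,5,6}
Removing edge (0,5): not a bridge — component count unchanged at 1.
New components: {0,1,2,3,4,5,6}
Are 2 and 6 in the same component? yes

Answer: yes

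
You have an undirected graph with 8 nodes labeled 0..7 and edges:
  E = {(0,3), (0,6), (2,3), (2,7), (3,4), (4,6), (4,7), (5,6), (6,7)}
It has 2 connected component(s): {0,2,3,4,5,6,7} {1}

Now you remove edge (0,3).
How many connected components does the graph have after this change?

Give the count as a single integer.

Initial component count: 2
Remove (0,3): not a bridge. Count unchanged: 2.
  After removal, components: {0,2,3,4,5,6,7} {1}
New component count: 2

Answer: 2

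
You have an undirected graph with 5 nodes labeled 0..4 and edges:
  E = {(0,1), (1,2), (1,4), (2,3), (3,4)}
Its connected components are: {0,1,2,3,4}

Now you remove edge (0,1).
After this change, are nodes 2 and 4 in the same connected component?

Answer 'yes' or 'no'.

Initial components: {0,1,2,3,4}
Removing edge (0,1): it was a bridge — component count 1 -> 2.
New components: {0} {1,2,3,4}
Are 2 and 4 in the same component? yes

Answer: yes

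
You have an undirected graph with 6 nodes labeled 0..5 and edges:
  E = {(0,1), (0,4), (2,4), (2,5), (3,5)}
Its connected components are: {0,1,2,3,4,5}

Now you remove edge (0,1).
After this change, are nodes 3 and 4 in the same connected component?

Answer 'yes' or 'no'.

Answer: yes

Derivation:
Initial components: {0,1,2,3,4,5}
Removing edge (0,1): it was a bridge — component count 1 -> 2.
New components: {0,2,3,4,5} {1}
Are 3 and 4 in the same component? yes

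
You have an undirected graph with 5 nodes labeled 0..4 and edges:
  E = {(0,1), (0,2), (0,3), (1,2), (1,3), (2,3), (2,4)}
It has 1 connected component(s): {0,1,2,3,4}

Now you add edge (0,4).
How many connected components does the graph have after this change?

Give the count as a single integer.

Answer: 1

Derivation:
Initial component count: 1
Add (0,4): endpoints already in same component. Count unchanged: 1.
New component count: 1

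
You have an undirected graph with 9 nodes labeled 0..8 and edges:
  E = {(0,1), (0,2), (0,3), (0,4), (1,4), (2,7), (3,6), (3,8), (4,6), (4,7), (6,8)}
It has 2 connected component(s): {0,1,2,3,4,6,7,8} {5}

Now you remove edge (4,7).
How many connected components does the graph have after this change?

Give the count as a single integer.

Answer: 2

Derivation:
Initial component count: 2
Remove (4,7): not a bridge. Count unchanged: 2.
  After removal, components: {0,1,2,3,4,6,7,8} {5}
New component count: 2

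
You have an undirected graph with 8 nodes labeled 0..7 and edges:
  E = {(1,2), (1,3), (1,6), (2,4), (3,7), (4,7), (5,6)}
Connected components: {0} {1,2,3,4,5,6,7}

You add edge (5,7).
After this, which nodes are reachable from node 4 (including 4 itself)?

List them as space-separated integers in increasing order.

Answer: 1 2 3 4 5 6 7

Derivation:
Before: nodes reachable from 4: {1,2,3,4,5,6,7}
Adding (5,7): both endpoints already in same component. Reachability from 4 unchanged.
After: nodes reachable from 4: {1,2,3,4,5,6,7}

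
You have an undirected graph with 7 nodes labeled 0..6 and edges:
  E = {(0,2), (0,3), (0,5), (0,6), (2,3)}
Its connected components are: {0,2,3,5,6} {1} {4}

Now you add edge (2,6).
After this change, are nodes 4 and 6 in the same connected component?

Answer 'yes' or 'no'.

Initial components: {0,2,3,5,6} {1} {4}
Adding edge (2,6): both already in same component {0,2,3,5,6}. No change.
New components: {0,2,3,5,6} {1} {4}
Are 4 and 6 in the same component? no

Answer: no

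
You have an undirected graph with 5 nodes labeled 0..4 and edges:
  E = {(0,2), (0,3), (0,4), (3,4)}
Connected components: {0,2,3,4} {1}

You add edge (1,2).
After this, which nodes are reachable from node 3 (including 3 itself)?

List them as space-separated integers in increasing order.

Answer: 0 1 2 3 4

Derivation:
Before: nodes reachable from 3: {0,2,3,4}
Adding (1,2): merges 3's component with another. Reachability grows.
After: nodes reachable from 3: {0,1,2,3,4}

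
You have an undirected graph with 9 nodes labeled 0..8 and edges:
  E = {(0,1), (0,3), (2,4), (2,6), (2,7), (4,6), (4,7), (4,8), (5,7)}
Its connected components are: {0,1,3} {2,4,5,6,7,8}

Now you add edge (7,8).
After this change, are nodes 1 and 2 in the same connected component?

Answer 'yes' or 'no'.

Answer: no

Derivation:
Initial components: {0,1,3} {2,4,5,6,7,8}
Adding edge (7,8): both already in same component {2,4,5,6,7,8}. No change.
New components: {0,1,3} {2,4,5,6,7,8}
Are 1 and 2 in the same component? no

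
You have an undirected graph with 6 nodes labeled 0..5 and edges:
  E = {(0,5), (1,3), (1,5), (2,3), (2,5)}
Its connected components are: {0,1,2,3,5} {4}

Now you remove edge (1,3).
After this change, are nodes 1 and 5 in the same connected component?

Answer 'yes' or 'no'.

Answer: yes

Derivation:
Initial components: {0,1,2,3,5} {4}
Removing edge (1,3): not a bridge — component count unchanged at 2.
New components: {0,1,2,3,5} {4}
Are 1 and 5 in the same component? yes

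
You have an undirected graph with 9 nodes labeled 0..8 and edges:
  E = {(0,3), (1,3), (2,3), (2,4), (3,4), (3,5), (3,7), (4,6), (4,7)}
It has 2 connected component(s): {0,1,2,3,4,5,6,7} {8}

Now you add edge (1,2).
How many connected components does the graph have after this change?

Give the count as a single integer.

Answer: 2

Derivation:
Initial component count: 2
Add (1,2): endpoints already in same component. Count unchanged: 2.
New component count: 2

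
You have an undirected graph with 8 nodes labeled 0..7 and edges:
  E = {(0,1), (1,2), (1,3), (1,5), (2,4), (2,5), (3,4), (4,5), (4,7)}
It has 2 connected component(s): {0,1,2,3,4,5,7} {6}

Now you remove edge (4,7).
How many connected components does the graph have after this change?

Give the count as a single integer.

Initial component count: 2
Remove (4,7): it was a bridge. Count increases: 2 -> 3.
  After removal, components: {0,1,2,3,4,5} {6} {7}
New component count: 3

Answer: 3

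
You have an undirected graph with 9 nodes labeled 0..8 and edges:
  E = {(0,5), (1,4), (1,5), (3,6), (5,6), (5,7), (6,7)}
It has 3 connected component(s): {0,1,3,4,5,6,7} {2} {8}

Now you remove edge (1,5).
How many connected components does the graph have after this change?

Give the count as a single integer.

Answer: 4

Derivation:
Initial component count: 3
Remove (1,5): it was a bridge. Count increases: 3 -> 4.
  After removal, components: {0,3,5,6,7} {1,4} {2} {8}
New component count: 4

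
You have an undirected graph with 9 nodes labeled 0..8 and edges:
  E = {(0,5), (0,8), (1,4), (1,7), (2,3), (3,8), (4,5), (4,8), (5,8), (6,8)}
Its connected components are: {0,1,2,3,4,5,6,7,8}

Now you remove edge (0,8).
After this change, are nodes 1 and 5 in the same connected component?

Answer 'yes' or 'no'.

Answer: yes

Derivation:
Initial components: {0,1,2,3,4,5,6,7,8}
Removing edge (0,8): not a bridge — component count unchanged at 1.
New components: {0,1,2,3,4,5,6,7,8}
Are 1 and 5 in the same component? yes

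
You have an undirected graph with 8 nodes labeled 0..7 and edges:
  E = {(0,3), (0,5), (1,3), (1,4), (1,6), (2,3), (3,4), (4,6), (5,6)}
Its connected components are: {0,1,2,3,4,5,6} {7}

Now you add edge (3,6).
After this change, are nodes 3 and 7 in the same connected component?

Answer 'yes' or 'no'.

Initial components: {0,1,2,3,4,5,6} {7}
Adding edge (3,6): both already in same component {0,1,2,3,4,5,6}. No change.
New components: {0,1,2,3,4,5,6} {7}
Are 3 and 7 in the same component? no

Answer: no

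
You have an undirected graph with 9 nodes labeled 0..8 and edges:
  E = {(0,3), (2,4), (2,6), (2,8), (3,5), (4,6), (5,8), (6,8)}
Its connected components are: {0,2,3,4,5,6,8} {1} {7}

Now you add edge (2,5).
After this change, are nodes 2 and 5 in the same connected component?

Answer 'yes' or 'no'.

Answer: yes

Derivation:
Initial components: {0,2,3,4,5,6,8} {1} {7}
Adding edge (2,5): both already in same component {0,2,3,4,5,6,8}. No change.
New components: {0,2,3,4,5,6,8} {1} {7}
Are 2 and 5 in the same component? yes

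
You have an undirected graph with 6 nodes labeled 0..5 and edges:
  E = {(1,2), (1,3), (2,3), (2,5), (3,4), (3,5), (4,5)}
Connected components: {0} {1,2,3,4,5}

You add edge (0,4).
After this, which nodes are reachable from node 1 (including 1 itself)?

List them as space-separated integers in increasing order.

Answer: 0 1 2 3 4 5

Derivation:
Before: nodes reachable from 1: {1,2,3,4,5}
Adding (0,4): merges 1's component with another. Reachability grows.
After: nodes reachable from 1: {0,1,2,3,4,5}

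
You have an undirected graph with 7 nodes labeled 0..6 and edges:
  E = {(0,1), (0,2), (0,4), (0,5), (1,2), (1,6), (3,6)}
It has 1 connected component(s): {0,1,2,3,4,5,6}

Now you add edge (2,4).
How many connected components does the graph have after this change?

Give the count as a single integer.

Answer: 1

Derivation:
Initial component count: 1
Add (2,4): endpoints already in same component. Count unchanged: 1.
New component count: 1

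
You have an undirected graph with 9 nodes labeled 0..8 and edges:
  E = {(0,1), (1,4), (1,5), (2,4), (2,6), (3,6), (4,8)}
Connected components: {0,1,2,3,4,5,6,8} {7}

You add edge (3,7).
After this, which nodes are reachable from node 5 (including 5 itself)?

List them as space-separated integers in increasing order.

Answer: 0 1 2 3 4 5 6 7 8

Derivation:
Before: nodes reachable from 5: {0,1,2,3,4,5,6,8}
Adding (3,7): merges 5's component with another. Reachability grows.
After: nodes reachable from 5: {0,1,2,3,4,5,6,7,8}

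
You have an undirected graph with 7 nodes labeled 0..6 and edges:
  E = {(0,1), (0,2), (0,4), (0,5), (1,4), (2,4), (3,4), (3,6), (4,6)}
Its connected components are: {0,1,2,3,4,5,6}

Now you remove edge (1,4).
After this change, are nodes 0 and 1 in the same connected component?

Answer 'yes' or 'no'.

Answer: yes

Derivation:
Initial components: {0,1,2,3,4,5,6}
Removing edge (1,4): not a bridge — component count unchanged at 1.
New components: {0,1,2,3,4,5,6}
Are 0 and 1 in the same component? yes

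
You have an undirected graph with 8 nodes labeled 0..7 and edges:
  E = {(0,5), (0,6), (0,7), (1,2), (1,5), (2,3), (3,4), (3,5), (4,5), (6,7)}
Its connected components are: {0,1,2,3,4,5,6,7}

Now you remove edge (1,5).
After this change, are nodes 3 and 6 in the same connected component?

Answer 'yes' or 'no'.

Initial components: {0,1,2,3,4,5,6,7}
Removing edge (1,5): not a bridge — component count unchanged at 1.
New components: {0,1,2,3,4,5,6,7}
Are 3 and 6 in the same component? yes

Answer: yes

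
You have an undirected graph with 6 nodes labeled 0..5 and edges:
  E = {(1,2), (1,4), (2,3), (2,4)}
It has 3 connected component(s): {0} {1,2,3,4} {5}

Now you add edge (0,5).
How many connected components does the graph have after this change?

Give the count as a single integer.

Initial component count: 3
Add (0,5): merges two components. Count decreases: 3 -> 2.
New component count: 2

Answer: 2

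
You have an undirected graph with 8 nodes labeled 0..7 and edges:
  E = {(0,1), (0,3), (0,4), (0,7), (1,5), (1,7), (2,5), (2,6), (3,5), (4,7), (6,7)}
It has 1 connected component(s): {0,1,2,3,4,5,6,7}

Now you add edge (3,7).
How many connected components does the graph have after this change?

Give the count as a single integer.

Initial component count: 1
Add (3,7): endpoints already in same component. Count unchanged: 1.
New component count: 1

Answer: 1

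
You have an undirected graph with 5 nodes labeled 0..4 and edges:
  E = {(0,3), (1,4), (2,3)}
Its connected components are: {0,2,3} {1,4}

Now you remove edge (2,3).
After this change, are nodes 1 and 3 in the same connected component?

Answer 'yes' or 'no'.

Initial components: {0,2,3} {1,4}
Removing edge (2,3): it was a bridge — component count 2 -> 3.
New components: {0,3} {1,4} {2}
Are 1 and 3 in the same component? no

Answer: no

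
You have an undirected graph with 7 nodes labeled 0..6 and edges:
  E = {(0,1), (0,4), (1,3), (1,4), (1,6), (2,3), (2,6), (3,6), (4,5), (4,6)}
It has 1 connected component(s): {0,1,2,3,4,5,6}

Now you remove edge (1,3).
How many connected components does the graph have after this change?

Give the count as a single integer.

Answer: 1

Derivation:
Initial component count: 1
Remove (1,3): not a bridge. Count unchanged: 1.
  After removal, components: {0,1,2,3,4,5,6}
New component count: 1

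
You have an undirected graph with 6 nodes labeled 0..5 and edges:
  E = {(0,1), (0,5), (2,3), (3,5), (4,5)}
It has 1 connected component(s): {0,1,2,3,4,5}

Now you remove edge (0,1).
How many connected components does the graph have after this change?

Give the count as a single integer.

Initial component count: 1
Remove (0,1): it was a bridge. Count increases: 1 -> 2.
  After removal, components: {0,2,3,4,5} {1}
New component count: 2

Answer: 2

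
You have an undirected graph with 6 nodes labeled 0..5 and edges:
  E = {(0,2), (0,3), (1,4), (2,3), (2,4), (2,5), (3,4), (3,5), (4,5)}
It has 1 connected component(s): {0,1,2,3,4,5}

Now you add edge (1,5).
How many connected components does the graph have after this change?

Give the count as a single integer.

Answer: 1

Derivation:
Initial component count: 1
Add (1,5): endpoints already in same component. Count unchanged: 1.
New component count: 1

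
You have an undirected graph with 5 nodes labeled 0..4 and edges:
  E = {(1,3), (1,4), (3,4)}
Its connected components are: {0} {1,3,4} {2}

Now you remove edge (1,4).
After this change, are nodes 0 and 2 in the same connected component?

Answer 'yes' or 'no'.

Answer: no

Derivation:
Initial components: {0} {1,3,4} {2}
Removing edge (1,4): not a bridge — component count unchanged at 3.
New components: {0} {1,3,4} {2}
Are 0 and 2 in the same component? no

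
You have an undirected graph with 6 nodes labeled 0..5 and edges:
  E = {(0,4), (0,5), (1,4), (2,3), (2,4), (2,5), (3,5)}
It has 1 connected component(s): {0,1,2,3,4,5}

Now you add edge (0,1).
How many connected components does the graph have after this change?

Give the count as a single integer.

Answer: 1

Derivation:
Initial component count: 1
Add (0,1): endpoints already in same component. Count unchanged: 1.
New component count: 1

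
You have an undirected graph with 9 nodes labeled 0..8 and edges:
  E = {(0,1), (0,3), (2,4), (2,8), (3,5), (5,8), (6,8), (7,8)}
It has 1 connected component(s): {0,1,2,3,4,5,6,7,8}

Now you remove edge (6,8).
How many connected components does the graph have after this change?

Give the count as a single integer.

Answer: 2

Derivation:
Initial component count: 1
Remove (6,8): it was a bridge. Count increases: 1 -> 2.
  After removal, components: {0,1,2,3,4,5,7,8} {6}
New component count: 2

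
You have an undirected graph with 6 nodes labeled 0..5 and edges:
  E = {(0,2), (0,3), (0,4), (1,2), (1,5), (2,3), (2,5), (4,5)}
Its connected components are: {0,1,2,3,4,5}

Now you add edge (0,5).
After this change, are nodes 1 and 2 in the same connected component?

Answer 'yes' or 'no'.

Initial components: {0,1,2,3,4,5}
Adding edge (0,5): both already in same component {0,1,2,3,4,5}. No change.
New components: {0,1,2,3,4,5}
Are 1 and 2 in the same component? yes

Answer: yes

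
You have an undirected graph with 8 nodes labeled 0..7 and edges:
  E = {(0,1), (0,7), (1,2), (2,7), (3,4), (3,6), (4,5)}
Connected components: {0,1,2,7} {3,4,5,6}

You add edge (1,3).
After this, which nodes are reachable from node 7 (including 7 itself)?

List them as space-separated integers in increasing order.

Before: nodes reachable from 7: {0,1,2,7}
Adding (1,3): merges 7's component with another. Reachability grows.
After: nodes reachable from 7: {0,1,2,3,4,5,6,7}

Answer: 0 1 2 3 4 5 6 7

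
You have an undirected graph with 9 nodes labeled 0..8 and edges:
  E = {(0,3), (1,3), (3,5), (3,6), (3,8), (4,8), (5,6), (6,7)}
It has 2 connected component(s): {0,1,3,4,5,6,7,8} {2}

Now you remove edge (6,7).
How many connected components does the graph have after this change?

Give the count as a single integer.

Answer: 3

Derivation:
Initial component count: 2
Remove (6,7): it was a bridge. Count increases: 2 -> 3.
  After removal, components: {0,1,3,4,5,6,8} {2} {7}
New component count: 3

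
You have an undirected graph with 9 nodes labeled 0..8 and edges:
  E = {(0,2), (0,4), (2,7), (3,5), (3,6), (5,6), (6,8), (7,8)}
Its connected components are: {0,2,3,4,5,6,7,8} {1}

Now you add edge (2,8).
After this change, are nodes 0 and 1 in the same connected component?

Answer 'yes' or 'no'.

Initial components: {0,2,3,4,5,6,7,8} {1}
Adding edge (2,8): both already in same component {0,2,3,4,5,6,7,8}. No change.
New components: {0,2,3,4,5,6,7,8} {1}
Are 0 and 1 in the same component? no

Answer: no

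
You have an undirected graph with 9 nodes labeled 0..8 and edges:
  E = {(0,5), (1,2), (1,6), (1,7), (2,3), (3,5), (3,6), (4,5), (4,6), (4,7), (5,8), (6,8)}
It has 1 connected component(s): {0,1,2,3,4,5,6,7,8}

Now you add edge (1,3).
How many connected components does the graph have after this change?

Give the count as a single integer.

Answer: 1

Derivation:
Initial component count: 1
Add (1,3): endpoints already in same component. Count unchanged: 1.
New component count: 1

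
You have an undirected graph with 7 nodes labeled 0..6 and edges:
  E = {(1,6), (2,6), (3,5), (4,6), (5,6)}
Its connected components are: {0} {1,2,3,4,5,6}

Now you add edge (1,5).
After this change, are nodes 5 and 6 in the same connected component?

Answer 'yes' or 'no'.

Initial components: {0} {1,2,3,4,5,6}
Adding edge (1,5): both already in same component {1,2,3,4,5,6}. No change.
New components: {0} {1,2,3,4,5,6}
Are 5 and 6 in the same component? yes

Answer: yes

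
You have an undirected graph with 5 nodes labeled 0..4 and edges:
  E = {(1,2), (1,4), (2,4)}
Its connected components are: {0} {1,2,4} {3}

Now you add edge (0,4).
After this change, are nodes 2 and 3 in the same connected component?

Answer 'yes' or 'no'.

Answer: no

Derivation:
Initial components: {0} {1,2,4} {3}
Adding edge (0,4): merges {0} and {1,2,4}.
New components: {0,1,2,4} {3}
Are 2 and 3 in the same component? no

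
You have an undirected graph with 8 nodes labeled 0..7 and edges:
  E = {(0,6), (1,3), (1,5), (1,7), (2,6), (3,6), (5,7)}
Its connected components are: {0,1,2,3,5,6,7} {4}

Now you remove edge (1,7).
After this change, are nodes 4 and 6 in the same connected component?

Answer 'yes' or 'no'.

Initial components: {0,1,2,3,5,6,7} {4}
Removing edge (1,7): not a bridge — component count unchanged at 2.
New components: {0,1,2,3,5,6,7} {4}
Are 4 and 6 in the same component? no

Answer: no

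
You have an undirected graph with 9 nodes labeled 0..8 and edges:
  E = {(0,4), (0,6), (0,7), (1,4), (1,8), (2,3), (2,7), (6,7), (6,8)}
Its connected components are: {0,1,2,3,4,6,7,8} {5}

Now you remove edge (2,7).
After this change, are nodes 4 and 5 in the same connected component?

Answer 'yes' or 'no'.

Initial components: {0,1,2,3,4,6,7,8} {5}
Removing edge (2,7): it was a bridge — component count 2 -> 3.
New components: {0,1,4,6,7,8} {2,3} {5}
Are 4 and 5 in the same component? no

Answer: no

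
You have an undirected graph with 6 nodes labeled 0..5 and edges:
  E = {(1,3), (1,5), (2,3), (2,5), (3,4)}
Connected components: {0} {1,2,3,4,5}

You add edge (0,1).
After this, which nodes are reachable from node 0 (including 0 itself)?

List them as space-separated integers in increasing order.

Before: nodes reachable from 0: {0}
Adding (0,1): merges 0's component with another. Reachability grows.
After: nodes reachable from 0: {0,1,2,3,4,5}

Answer: 0 1 2 3 4 5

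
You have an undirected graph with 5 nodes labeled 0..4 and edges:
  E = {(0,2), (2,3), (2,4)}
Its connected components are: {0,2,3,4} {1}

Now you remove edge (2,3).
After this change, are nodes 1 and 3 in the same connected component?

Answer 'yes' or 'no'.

Initial components: {0,2,3,4} {1}
Removing edge (2,3): it was a bridge — component count 2 -> 3.
New components: {0,2,4} {1} {3}
Are 1 and 3 in the same component? no

Answer: no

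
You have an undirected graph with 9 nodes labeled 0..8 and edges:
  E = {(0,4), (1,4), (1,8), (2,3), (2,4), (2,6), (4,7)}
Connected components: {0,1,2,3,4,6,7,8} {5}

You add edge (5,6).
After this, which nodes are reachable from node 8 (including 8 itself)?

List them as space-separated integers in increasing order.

Answer: 0 1 2 3 4 5 6 7 8

Derivation:
Before: nodes reachable from 8: {0,1,2,3,4,6,7,8}
Adding (5,6): merges 8's component with another. Reachability grows.
After: nodes reachable from 8: {0,1,2,3,4,5,6,7,8}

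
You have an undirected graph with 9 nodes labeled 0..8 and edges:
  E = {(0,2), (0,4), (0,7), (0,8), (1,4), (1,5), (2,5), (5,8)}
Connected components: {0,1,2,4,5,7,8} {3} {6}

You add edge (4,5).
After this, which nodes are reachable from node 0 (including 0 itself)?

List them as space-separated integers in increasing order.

Answer: 0 1 2 4 5 7 8

Derivation:
Before: nodes reachable from 0: {0,1,2,4,5,7,8}
Adding (4,5): both endpoints already in same component. Reachability from 0 unchanged.
After: nodes reachable from 0: {0,1,2,4,5,7,8}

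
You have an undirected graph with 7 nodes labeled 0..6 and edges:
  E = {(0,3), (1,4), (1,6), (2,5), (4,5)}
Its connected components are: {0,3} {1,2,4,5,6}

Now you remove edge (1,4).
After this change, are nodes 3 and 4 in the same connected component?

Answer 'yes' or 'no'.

Initial components: {0,3} {1,2,4,5,6}
Removing edge (1,4): it was a bridge — component count 2 -> 3.
New components: {0,3} {1,6} {2,4,5}
Are 3 and 4 in the same component? no

Answer: no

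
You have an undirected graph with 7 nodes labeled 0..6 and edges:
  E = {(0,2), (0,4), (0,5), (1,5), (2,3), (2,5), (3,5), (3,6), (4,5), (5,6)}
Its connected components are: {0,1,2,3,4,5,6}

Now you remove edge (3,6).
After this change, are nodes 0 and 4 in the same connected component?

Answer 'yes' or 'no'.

Initial components: {0,1,2,3,4,5,6}
Removing edge (3,6): not a bridge — component count unchanged at 1.
New components: {0,1,2,3,4,5,6}
Are 0 and 4 in the same component? yes

Answer: yes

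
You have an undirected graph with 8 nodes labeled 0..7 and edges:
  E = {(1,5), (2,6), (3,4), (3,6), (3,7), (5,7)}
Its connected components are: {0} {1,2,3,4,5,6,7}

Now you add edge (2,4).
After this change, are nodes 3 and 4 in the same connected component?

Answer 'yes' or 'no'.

Answer: yes

Derivation:
Initial components: {0} {1,2,3,4,5,6,7}
Adding edge (2,4): both already in same component {1,2,3,4,5,6,7}. No change.
New components: {0} {1,2,3,4,5,6,7}
Are 3 and 4 in the same component? yes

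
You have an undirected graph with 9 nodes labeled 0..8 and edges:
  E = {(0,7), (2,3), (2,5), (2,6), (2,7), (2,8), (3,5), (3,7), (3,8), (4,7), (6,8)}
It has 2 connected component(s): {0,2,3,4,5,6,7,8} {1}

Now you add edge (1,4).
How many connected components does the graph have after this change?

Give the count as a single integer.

Initial component count: 2
Add (1,4): merges two components. Count decreases: 2 -> 1.
New component count: 1

Answer: 1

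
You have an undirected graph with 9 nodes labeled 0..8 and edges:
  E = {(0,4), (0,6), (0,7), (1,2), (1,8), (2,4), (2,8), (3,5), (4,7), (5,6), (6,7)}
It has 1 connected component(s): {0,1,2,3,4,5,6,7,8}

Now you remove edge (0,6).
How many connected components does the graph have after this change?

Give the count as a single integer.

Initial component count: 1
Remove (0,6): not a bridge. Count unchanged: 1.
  After removal, components: {0,1,2,3,4,5,6,7,8}
New component count: 1

Answer: 1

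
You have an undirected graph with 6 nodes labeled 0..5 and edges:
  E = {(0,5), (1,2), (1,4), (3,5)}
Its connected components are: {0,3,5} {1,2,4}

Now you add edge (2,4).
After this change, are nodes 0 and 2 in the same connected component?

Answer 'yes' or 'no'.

Answer: no

Derivation:
Initial components: {0,3,5} {1,2,4}
Adding edge (2,4): both already in same component {1,2,4}. No change.
New components: {0,3,5} {1,2,4}
Are 0 and 2 in the same component? no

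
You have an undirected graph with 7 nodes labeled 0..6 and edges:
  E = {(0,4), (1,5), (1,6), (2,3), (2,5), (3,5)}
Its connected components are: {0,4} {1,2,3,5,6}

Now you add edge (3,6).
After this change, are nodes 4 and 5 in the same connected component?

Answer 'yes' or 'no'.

Answer: no

Derivation:
Initial components: {0,4} {1,2,3,5,6}
Adding edge (3,6): both already in same component {1,2,3,5,6}. No change.
New components: {0,4} {1,2,3,5,6}
Are 4 and 5 in the same component? no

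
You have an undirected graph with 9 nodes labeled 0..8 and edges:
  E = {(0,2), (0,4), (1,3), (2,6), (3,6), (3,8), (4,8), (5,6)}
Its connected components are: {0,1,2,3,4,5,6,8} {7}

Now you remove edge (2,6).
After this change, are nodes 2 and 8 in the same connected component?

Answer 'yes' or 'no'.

Initial components: {0,1,2,3,4,5,6,8} {7}
Removing edge (2,6): not a bridge — component count unchanged at 2.
New components: {0,1,2,3,4,5,6,8} {7}
Are 2 and 8 in the same component? yes

Answer: yes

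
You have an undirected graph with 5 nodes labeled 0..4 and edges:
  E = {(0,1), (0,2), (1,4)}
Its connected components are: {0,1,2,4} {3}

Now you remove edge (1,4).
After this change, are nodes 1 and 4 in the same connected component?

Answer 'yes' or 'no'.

Initial components: {0,1,2,4} {3}
Removing edge (1,4): it was a bridge — component count 2 -> 3.
New components: {0,1,2} {3} {4}
Are 1 and 4 in the same component? no

Answer: no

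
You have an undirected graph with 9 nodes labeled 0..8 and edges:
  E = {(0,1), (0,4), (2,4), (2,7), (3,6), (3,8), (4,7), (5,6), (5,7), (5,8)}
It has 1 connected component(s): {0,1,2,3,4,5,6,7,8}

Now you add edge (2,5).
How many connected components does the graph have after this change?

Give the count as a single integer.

Answer: 1

Derivation:
Initial component count: 1
Add (2,5): endpoints already in same component. Count unchanged: 1.
New component count: 1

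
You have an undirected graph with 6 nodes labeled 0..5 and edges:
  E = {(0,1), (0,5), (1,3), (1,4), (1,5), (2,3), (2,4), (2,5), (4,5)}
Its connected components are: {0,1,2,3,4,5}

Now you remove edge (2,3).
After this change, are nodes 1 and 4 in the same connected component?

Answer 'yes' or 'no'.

Answer: yes

Derivation:
Initial components: {0,1,2,3,4,5}
Removing edge (2,3): not a bridge — component count unchanged at 1.
New components: {0,1,2,3,4,5}
Are 1 and 4 in the same component? yes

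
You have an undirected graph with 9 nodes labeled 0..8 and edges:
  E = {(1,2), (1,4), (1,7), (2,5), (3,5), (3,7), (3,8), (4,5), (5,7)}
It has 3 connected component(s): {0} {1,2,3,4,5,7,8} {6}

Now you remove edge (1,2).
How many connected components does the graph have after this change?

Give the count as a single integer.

Initial component count: 3
Remove (1,2): not a bridge. Count unchanged: 3.
  After removal, components: {0} {1,2,3,4,5,7,8} {6}
New component count: 3

Answer: 3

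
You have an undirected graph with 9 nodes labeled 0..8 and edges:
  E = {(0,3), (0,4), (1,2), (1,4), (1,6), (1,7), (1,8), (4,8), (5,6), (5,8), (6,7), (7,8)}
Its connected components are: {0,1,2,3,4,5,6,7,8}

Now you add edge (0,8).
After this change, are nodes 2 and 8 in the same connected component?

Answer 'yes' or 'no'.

Answer: yes

Derivation:
Initial components: {0,1,2,3,4,5,6,7,8}
Adding edge (0,8): both already in same component {0,1,2,3,4,5,6,7,8}. No change.
New components: {0,1,2,3,4,5,6,7,8}
Are 2 and 8 in the same component? yes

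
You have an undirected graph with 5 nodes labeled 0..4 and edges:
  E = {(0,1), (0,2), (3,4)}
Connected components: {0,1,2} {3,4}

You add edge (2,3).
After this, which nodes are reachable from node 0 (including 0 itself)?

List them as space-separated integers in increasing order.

Answer: 0 1 2 3 4

Derivation:
Before: nodes reachable from 0: {0,1,2}
Adding (2,3): merges 0's component with another. Reachability grows.
After: nodes reachable from 0: {0,1,2,3,4}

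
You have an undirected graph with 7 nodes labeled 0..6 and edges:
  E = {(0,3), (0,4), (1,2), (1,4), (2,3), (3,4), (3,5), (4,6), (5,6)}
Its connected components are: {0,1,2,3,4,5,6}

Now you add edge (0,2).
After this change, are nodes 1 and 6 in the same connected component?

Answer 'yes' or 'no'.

Initial components: {0,1,2,3,4,5,6}
Adding edge (0,2): both already in same component {0,1,2,3,4,5,6}. No change.
New components: {0,1,2,3,4,5,6}
Are 1 and 6 in the same component? yes

Answer: yes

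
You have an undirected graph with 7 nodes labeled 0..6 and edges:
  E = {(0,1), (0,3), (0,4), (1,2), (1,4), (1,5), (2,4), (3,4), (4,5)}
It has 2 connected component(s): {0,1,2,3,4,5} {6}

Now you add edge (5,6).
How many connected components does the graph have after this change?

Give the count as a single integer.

Answer: 1

Derivation:
Initial component count: 2
Add (5,6): merges two components. Count decreases: 2 -> 1.
New component count: 1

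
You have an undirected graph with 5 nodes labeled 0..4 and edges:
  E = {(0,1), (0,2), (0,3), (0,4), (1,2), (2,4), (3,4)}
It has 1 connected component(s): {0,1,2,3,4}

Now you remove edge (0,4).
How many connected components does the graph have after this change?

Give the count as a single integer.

Initial component count: 1
Remove (0,4): not a bridge. Count unchanged: 1.
  After removal, components: {0,1,2,3,4}
New component count: 1

Answer: 1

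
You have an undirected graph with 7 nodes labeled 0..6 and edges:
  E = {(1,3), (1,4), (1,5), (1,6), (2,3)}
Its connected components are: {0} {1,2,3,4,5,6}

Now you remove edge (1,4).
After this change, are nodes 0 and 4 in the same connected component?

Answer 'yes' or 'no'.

Answer: no

Derivation:
Initial components: {0} {1,2,3,4,5,6}
Removing edge (1,4): it was a bridge — component count 2 -> 3.
New components: {0} {1,2,3,5,6} {4}
Are 0 and 4 in the same component? no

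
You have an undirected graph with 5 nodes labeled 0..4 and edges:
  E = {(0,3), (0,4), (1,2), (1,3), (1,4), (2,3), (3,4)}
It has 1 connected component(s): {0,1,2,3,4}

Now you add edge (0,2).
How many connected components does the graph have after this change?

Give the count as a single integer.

Initial component count: 1
Add (0,2): endpoints already in same component. Count unchanged: 1.
New component count: 1

Answer: 1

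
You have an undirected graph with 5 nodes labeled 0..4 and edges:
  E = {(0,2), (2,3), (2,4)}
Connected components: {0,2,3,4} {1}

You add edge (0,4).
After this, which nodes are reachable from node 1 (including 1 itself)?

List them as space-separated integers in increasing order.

Before: nodes reachable from 1: {1}
Adding (0,4): both endpoints already in same component. Reachability from 1 unchanged.
After: nodes reachable from 1: {1}

Answer: 1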